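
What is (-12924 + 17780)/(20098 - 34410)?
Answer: -607/1789 ≈ -0.33930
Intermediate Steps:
(-12924 + 17780)/(20098 - 34410) = 4856/(-14312) = 4856*(-1/14312) = -607/1789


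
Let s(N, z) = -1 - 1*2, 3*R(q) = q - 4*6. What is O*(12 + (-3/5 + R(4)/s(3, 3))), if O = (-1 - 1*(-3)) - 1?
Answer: 613/45 ≈ 13.622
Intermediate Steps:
R(q) = -8 + q/3 (R(q) = (q - 4*6)/3 = (q - 24)/3 = (-24 + q)/3 = -8 + q/3)
s(N, z) = -3 (s(N, z) = -1 - 2 = -3)
O = 1 (O = (-1 + 3) - 1 = 2 - 1 = 1)
O*(12 + (-3/5 + R(4)/s(3, 3))) = 1*(12 + (-3/5 + (-8 + (⅓)*4)/(-3))) = 1*(12 + (-3*⅕ + (-8 + 4/3)*(-⅓))) = 1*(12 + (-⅗ - 20/3*(-⅓))) = 1*(12 + (-⅗ + 20/9)) = 1*(12 + 73/45) = 1*(613/45) = 613/45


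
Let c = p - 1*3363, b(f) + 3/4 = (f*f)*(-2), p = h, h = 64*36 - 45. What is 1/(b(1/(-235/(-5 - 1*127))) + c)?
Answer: -220900/244178667 ≈ -0.00090467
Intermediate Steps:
h = 2259 (h = 2304 - 45 = 2259)
p = 2259
b(f) = -¾ - 2*f² (b(f) = -¾ + (f*f)*(-2) = -¾ + f²*(-2) = -¾ - 2*f²)
c = -1104 (c = 2259 - 1*3363 = 2259 - 3363 = -1104)
1/(b(1/(-235/(-5 - 1*127))) + c) = 1/((-¾ - 2*(-5 - 1*127)²/55225) - 1104) = 1/((-¾ - 2*(-5 - 127)²/55225) - 1104) = 1/((-¾ - 2*(1/(-235/(-132)))²) - 1104) = 1/((-¾ - 2*(1/(-235*(-1/132)))²) - 1104) = 1/((-¾ - 2*(1/(235/132))²) - 1104) = 1/((-¾ - 2*(132/235)²) - 1104) = 1/((-¾ - 2*17424/55225) - 1104) = 1/((-¾ - 34848/55225) - 1104) = 1/(-305067/220900 - 1104) = 1/(-244178667/220900) = -220900/244178667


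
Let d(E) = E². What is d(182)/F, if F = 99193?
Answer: 33124/99193 ≈ 0.33393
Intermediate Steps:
d(182)/F = 182²/99193 = 33124*(1/99193) = 33124/99193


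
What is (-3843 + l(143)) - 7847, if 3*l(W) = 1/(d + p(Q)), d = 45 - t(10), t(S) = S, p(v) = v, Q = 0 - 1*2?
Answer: -1157309/99 ≈ -11690.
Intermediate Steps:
Q = -2 (Q = 0 - 2 = -2)
d = 35 (d = 45 - 1*10 = 45 - 10 = 35)
l(W) = 1/99 (l(W) = 1/(3*(35 - 2)) = (⅓)/33 = (⅓)*(1/33) = 1/99)
(-3843 + l(143)) - 7847 = (-3843 + 1/99) - 7847 = -380456/99 - 7847 = -1157309/99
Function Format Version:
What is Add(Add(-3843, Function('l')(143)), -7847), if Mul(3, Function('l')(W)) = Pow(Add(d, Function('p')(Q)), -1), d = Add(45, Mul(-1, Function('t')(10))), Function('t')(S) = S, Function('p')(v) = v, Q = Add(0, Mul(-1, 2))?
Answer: Rational(-1157309, 99) ≈ -11690.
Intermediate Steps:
Q = -2 (Q = Add(0, -2) = -2)
d = 35 (d = Add(45, Mul(-1, 10)) = Add(45, -10) = 35)
Function('l')(W) = Rational(1, 99) (Function('l')(W) = Mul(Rational(1, 3), Pow(Add(35, -2), -1)) = Mul(Rational(1, 3), Pow(33, -1)) = Mul(Rational(1, 3), Rational(1, 33)) = Rational(1, 99))
Add(Add(-3843, Function('l')(143)), -7847) = Add(Add(-3843, Rational(1, 99)), -7847) = Add(Rational(-380456, 99), -7847) = Rational(-1157309, 99)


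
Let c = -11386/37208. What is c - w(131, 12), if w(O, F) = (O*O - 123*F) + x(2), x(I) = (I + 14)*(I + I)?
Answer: -293000089/18604 ≈ -15749.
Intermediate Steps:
x(I) = 2*I*(14 + I) (x(I) = (14 + I)*(2*I) = 2*I*(14 + I))
c = -5693/18604 (c = -11386*1/37208 = -5693/18604 ≈ -0.30601)
w(O, F) = 64 + O**2 - 123*F (w(O, F) = (O*O - 123*F) + 2*2*(14 + 2) = (O**2 - 123*F) + 2*2*16 = (O**2 - 123*F) + 64 = 64 + O**2 - 123*F)
c - w(131, 12) = -5693/18604 - (64 + 131**2 - 123*12) = -5693/18604 - (64 + 17161 - 1476) = -5693/18604 - 1*15749 = -5693/18604 - 15749 = -293000089/18604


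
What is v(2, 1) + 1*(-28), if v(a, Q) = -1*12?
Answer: -40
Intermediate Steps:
v(a, Q) = -12
v(2, 1) + 1*(-28) = -12 + 1*(-28) = -12 - 28 = -40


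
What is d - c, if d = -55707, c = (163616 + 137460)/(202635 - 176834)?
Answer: -1437597383/25801 ≈ -55719.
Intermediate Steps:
c = 301076/25801 ≈ 11.669
d - c = -55707 - 1*301076/25801 = -55707 - 301076/25801 = -1437597383/25801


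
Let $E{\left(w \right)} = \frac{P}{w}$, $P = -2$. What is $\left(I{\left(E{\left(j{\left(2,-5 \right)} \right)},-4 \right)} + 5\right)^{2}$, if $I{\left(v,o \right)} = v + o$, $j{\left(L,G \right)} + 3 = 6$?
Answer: $\frac{1}{9} \approx 0.11111$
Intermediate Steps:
$j{\left(L,G \right)} = 3$ ($j{\left(L,G \right)} = -3 + 6 = 3$)
$E{\left(w \right)} = - \frac{2}{w}$
$I{\left(v,o \right)} = o + v$
$\left(I{\left(E{\left(j{\left(2,-5 \right)} \right)},-4 \right)} + 5\right)^{2} = \left(\left(-4 - \frac{2}{3}\right) + 5\right)^{2} = \left(- \frac{14}{3} + 5\right)^{2} = \left(\frac{1}{3}\right)^{2} = \frac{1}{9}$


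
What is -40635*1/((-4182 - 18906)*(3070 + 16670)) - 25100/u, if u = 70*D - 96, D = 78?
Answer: -9078798211/1940223168 ≈ -4.6793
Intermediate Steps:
u = 5364 (u = 70*78 - 96 = 5460 - 96 = 5364)
-40635*1/((-4182 - 18906)*(3070 + 16670)) - 25100/u = -40635*1/((-4182 - 18906)*(3070 + 16670)) - 25100/5364 = -40635/(19740*(-23088)) - 25100*1/5364 = -40635/(-455757120) - 6275/1341 = -40635*(-1/455757120) - 6275/1341 = 129/1446848 - 6275/1341 = -9078798211/1940223168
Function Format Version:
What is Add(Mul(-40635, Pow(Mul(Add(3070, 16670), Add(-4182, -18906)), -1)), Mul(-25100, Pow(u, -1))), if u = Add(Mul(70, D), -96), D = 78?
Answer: Rational(-9078798211, 1940223168) ≈ -4.6793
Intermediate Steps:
u = 5364 (u = Add(Mul(70, 78), -96) = Add(5460, -96) = 5364)
Add(Mul(-40635, Pow(Mul(Add(3070, 16670), Add(-4182, -18906)), -1)), Mul(-25100, Pow(u, -1))) = Add(Mul(-40635, Pow(Mul(Add(3070, 16670), Add(-4182, -18906)), -1)), Mul(-25100, Pow(5364, -1))) = Add(Mul(-40635, Pow(Mul(19740, -23088), -1)), Mul(-25100, Rational(1, 5364))) = Add(Mul(-40635, Pow(-455757120, -1)), Rational(-6275, 1341)) = Add(Mul(-40635, Rational(-1, 455757120)), Rational(-6275, 1341)) = Add(Rational(129, 1446848), Rational(-6275, 1341)) = Rational(-9078798211, 1940223168)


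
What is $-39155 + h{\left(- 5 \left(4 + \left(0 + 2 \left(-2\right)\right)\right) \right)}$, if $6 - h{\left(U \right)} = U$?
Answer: $-39149$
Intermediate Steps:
$h{\left(U \right)} = 6 - U$
$-39155 + h{\left(- 5 \left(4 + \left(0 + 2 \left(-2\right)\right)\right) \right)} = -39155 + \left(6 - - 5 \left(4 + \left(0 + 2 \left(-2\right)\right)\right)\right) = -39155 + \left(6 - - 5 \left(4 + \left(0 - 4\right)\right)\right) = -39155 + \left(6 - - 5 \left(4 - 4\right)\right) = -39155 + \left(6 - \left(-5\right) 0\right) = -39155 + \left(6 - 0\right) = -39155 + \left(6 + 0\right) = -39155 + 6 = -39149$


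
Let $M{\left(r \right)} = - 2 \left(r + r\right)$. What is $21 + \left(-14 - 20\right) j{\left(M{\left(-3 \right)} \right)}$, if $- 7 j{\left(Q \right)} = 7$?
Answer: $55$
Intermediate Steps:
$M{\left(r \right)} = - 4 r$ ($M{\left(r \right)} = - 2 \cdot 2 r = - 4 r$)
$j{\left(Q \right)} = -1$ ($j{\left(Q \right)} = \left(- \frac{1}{7}\right) 7 = -1$)
$21 + \left(-14 - 20\right) j{\left(M{\left(-3 \right)} \right)} = 21 + \left(-14 - 20\right) \left(-1\right) = 21 - -34 = 21 + 34 = 55$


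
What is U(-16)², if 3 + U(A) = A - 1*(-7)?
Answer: 144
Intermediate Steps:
U(A) = 4 + A (U(A) = -3 + (A - 1*(-7)) = -3 + (A + 7) = -3 + (7 + A) = 4 + A)
U(-16)² = (4 - 16)² = (-12)² = 144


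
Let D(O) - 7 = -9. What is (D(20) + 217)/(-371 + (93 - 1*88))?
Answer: -215/366 ≈ -0.58743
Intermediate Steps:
D(O) = -2 (D(O) = 7 - 9 = -2)
(D(20) + 217)/(-371 + (93 - 1*88)) = (-2 + 217)/(-371 + (93 - 1*88)) = 215/(-371 + (93 - 88)) = 215/(-371 + 5) = 215/(-366) = 215*(-1/366) = -215/366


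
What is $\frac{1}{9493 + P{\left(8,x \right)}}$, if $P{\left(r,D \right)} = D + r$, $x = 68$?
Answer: $\frac{1}{9569} \approx 0.0001045$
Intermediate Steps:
$\frac{1}{9493 + P{\left(8,x \right)}} = \frac{1}{9493 + \left(68 + 8\right)} = \frac{1}{9493 + 76} = \frac{1}{9569}$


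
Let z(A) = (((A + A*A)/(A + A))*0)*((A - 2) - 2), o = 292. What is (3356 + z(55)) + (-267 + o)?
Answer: 3381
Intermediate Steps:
z(A) = 0 (z(A) = (((A + A²)/((2*A)))*0)*((-2 + A) - 2) = (((A + A²)*(1/(2*A)))*0)*(-4 + A) = (((A + A²)/(2*A))*0)*(-4 + A) = 0*(-4 + A) = 0)
(3356 + z(55)) + (-267 + o) = (3356 + 0) + (-267 + 292) = 3356 + 25 = 3381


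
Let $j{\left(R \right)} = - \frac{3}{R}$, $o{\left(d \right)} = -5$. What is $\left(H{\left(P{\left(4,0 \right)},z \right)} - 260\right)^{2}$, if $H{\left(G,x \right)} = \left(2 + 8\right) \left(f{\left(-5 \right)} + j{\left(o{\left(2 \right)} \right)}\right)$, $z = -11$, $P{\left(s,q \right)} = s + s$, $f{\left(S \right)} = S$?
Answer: $92416$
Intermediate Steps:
$P{\left(s,q \right)} = 2 s$
$H{\left(G,x \right)} = -44$ ($H{\left(G,x \right)} = \left(2 + 8\right) \left(-5 - \frac{3}{-5}\right) = 10 \left(-5 - - \frac{3}{5}\right) = 10 \left(-5 + \frac{3}{5}\right) = 10 \left(- \frac{22}{5}\right) = -44$)
$\left(H{\left(P{\left(4,0 \right)},z \right)} - 260\right)^{2} = \left(-44 - 260\right)^{2} = \left(-304\right)^{2} = 92416$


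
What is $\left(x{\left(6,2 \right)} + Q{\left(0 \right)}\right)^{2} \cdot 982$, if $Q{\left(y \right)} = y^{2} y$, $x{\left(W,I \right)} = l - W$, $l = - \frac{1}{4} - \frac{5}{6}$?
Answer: $\frac{3547475}{72} \approx 49271.0$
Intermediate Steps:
$l = - \frac{13}{12}$ ($l = \left(-1\right) \frac{1}{4} - \frac{5}{6} = - \frac{1}{4} - \frac{5}{6} = - \frac{13}{12} \approx -1.0833$)
$x{\left(W,I \right)} = - \frac{13}{12} - W$
$Q{\left(y \right)} = y^{3}$
$\left(x{\left(6,2 \right)} + Q{\left(0 \right)}\right)^{2} \cdot 982 = \left(\left(- \frac{13}{12} - 6\right) + 0^{3}\right)^{2} \cdot 982 = \left(\left(- \frac{13}{12} - 6\right) + 0\right)^{2} \cdot 982 = \left(- \frac{85}{12} + 0\right)^{2} \cdot 982 = \left(- \frac{85}{12}\right)^{2} \cdot 982 = \frac{7225}{144} \cdot 982 = \frac{3547475}{72}$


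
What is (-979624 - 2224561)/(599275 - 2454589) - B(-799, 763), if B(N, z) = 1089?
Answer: -2017232761/1855314 ≈ -1087.3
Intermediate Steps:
(-979624 - 2224561)/(599275 - 2454589) - B(-799, 763) = (-979624 - 2224561)/(599275 - 2454589) - 1*1089 = -3204185/(-1855314) - 1089 = -3204185*(-1/1855314) - 1089 = 3204185/1855314 - 1089 = -2017232761/1855314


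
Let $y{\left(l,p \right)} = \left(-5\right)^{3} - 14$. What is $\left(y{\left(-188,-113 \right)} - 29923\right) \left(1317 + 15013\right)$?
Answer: $-490912460$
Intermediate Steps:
$y{\left(l,p \right)} = -139$ ($y{\left(l,p \right)} = -125 - 14 = -139$)
$\left(y{\left(-188,-113 \right)} - 29923\right) \left(1317 + 15013\right) = \left(-139 - 29923\right) \left(1317 + 15013\right) = \left(-30062\right) 16330 = -490912460$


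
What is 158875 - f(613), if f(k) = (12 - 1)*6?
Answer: 158809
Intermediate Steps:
f(k) = 66 (f(k) = 11*6 = 66)
158875 - f(613) = 158875 - 1*66 = 158875 - 66 = 158809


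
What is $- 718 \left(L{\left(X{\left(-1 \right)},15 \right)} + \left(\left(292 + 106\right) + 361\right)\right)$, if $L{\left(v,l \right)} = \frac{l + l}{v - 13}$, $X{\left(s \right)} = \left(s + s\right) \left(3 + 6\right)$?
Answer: $- \frac{16872282}{31} \approx -5.4427 \cdot 10^{5}$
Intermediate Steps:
$X{\left(s \right)} = 18 s$ ($X{\left(s \right)} = 2 s 9 = 18 s$)
$L{\left(v,l \right)} = \frac{2 l}{-13 + v}$
$- 718 \left(L{\left(X{\left(-1 \right)},15 \right)} + \left(\left(292 + 106\right) + 361\right)\right) = - 718 \left(2 \cdot 15 \frac{1}{-13 + 18 \left(-1\right)} + \left(\left(292 + 106\right) + 361\right)\right) = - 718 \left(2 \cdot 15 \frac{1}{-13 - 18} + \left(398 + 361\right)\right) = - 718 \left(2 \cdot 15 \frac{1}{-31} + 759\right) = - 718 \left(2 \cdot 15 \left(- \frac{1}{31}\right) + 759\right) = - 718 \left(- \frac{30}{31} + 759\right) = \left(-718\right) \frac{23499}{31} = - \frac{16872282}{31}$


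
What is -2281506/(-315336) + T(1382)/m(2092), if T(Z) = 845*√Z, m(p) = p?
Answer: 380251/52556 + 845*√1382/2092 ≈ 22.251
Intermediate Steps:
-2281506/(-315336) + T(1382)/m(2092) = -2281506/(-315336) + (845*√1382)/2092 = -2281506*(-1/315336) + (845*√1382)*(1/2092) = 380251/52556 + 845*√1382/2092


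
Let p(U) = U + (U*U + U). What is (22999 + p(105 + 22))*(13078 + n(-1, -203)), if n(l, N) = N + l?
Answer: 507003868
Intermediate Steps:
p(U) = U² + 2*U (p(U) = U + (U² + U) = U + (U + U²) = U² + 2*U)
(22999 + p(105 + 22))*(13078 + n(-1, -203)) = (22999 + (105 + 22)*(2 + (105 + 22)))*(13078 + (-203 - 1)) = (22999 + 127*(2 + 127))*(13078 - 204) = (22999 + 127*129)*12874 = (22999 + 16383)*12874 = 39382*12874 = 507003868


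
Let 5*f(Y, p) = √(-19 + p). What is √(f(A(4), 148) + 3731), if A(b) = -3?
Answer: √(93275 + 5*√129)/5 ≈ 61.101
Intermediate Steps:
f(Y, p) = √(-19 + p)/5
√(f(A(4), 148) + 3731) = √(√(-19 + 148)/5 + 3731) = √(√129/5 + 3731) = √(3731 + √129/5)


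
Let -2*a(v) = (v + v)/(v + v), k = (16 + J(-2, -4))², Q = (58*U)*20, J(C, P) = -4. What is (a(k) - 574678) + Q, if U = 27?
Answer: -1086717/2 ≈ -5.4336e+5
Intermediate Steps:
Q = 31320 (Q = (58*27)*20 = 1566*20 = 31320)
k = 144 (k = (16 - 4)² = 12² = 144)
a(v) = -½ (a(v) = -(v + v)/(2*(v + v)) = -2*v/(2*(2*v)) = -2*v*1/(2*v)/2 = -½*1 = -½)
(a(k) - 574678) + Q = (-½ - 574678) + 31320 = -1149357/2 + 31320 = -1086717/2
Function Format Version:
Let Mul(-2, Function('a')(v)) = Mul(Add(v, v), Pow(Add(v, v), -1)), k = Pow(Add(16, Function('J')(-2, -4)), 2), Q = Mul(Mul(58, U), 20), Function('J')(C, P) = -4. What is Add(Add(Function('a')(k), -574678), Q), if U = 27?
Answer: Rational(-1086717, 2) ≈ -5.4336e+5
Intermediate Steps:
Q = 31320 (Q = Mul(Mul(58, 27), 20) = Mul(1566, 20) = 31320)
k = 144 (k = Pow(Add(16, -4), 2) = Pow(12, 2) = 144)
Function('a')(v) = Rational(-1, 2) (Function('a')(v) = Mul(Rational(-1, 2), Mul(Add(v, v), Pow(Add(v, v), -1))) = Mul(Rational(-1, 2), Mul(Mul(2, v), Pow(Mul(2, v), -1))) = Mul(Rational(-1, 2), Mul(Mul(2, v), Mul(Rational(1, 2), Pow(v, -1)))) = Mul(Rational(-1, 2), 1) = Rational(-1, 2))
Add(Add(Function('a')(k), -574678), Q) = Add(Add(Rational(-1, 2), -574678), 31320) = Add(Rational(-1149357, 2), 31320) = Rational(-1086717, 2)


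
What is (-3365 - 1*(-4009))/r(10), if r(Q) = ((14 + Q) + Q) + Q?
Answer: 161/11 ≈ 14.636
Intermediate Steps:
r(Q) = 14 + 3*Q (r(Q) = (14 + 2*Q) + Q = 14 + 3*Q)
(-3365 - 1*(-4009))/r(10) = (-3365 - 1*(-4009))/(14 + 3*10) = (-3365 + 4009)/(14 + 30) = 644/44 = 644*(1/44) = 161/11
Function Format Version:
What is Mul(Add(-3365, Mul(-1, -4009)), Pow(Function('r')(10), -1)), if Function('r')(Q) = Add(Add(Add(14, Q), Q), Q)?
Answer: Rational(161, 11) ≈ 14.636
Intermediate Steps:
Function('r')(Q) = Add(14, Mul(3, Q)) (Function('r')(Q) = Add(Add(14, Mul(2, Q)), Q) = Add(14, Mul(3, Q)))
Mul(Add(-3365, Mul(-1, -4009)), Pow(Function('r')(10), -1)) = Mul(Add(-3365, Mul(-1, -4009)), Pow(Add(14, Mul(3, 10)), -1)) = Mul(Add(-3365, 4009), Pow(Add(14, 30), -1)) = Mul(644, Pow(44, -1)) = Mul(644, Rational(1, 44)) = Rational(161, 11)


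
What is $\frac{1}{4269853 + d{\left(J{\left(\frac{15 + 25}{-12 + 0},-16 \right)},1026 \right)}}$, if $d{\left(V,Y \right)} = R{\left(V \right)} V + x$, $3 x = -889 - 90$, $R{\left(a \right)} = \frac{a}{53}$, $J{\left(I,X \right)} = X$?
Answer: $\frac{159}{678855508} \approx 2.3422 \cdot 10^{-7}$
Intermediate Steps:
$R{\left(a \right)} = \frac{a}{53}$ ($R{\left(a \right)} = a \frac{1}{53} = \frac{a}{53}$)
$x = - \frac{979}{3}$ ($x = \frac{-889 - 90}{3} = \frac{1}{3} \left(-979\right) = - \frac{979}{3} \approx -326.33$)
$d{\left(V,Y \right)} = - \frac{979}{3} + \frac{V^{2}}{53}$ ($d{\left(V,Y \right)} = \frac{V}{53} V - \frac{979}{3} = \frac{V^{2}}{53} - \frac{979}{3} = - \frac{979}{3} + \frac{V^{2}}{53}$)
$\frac{1}{4269853 + d{\left(J{\left(\frac{15 + 25}{-12 + 0},-16 \right)},1026 \right)}} = \frac{1}{4269853 - \left(\frac{979}{3} - \frac{\left(-16\right)^{2}}{53}\right)} = \frac{1}{4269853 + \left(- \frac{979}{3} + \frac{1}{53} \cdot 256\right)} = \frac{1}{4269853 + \left(- \frac{979}{3} + \frac{256}{53}\right)} = \frac{1}{4269853 - \frac{51119}{159}} = \frac{1}{\frac{678855508}{159}} = \frac{159}{678855508}$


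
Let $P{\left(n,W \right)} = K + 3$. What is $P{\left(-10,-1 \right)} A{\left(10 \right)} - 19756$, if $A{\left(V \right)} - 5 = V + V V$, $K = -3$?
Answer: $-19756$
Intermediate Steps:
$P{\left(n,W \right)} = 0$ ($P{\left(n,W \right)} = -3 + 3 = 0$)
$A{\left(V \right)} = 5 + V + V^{2}$ ($A{\left(V \right)} = 5 + \left(V + V V\right) = 5 + \left(V + V^{2}\right) = 5 + V + V^{2}$)
$P{\left(-10,-1 \right)} A{\left(10 \right)} - 19756 = 0 \left(5 + 10 + 10^{2}\right) - 19756 = 0 \left(5 + 10 + 100\right) - 19756 = 0 \cdot 115 - 19756 = 0 - 19756 = -19756$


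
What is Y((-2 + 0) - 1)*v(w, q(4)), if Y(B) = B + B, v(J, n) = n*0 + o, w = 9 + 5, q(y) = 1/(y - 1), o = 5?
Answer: -30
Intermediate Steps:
q(y) = 1/(-1 + y)
w = 14
v(J, n) = 5 (v(J, n) = n*0 + 5 = 0 + 5 = 5)
Y(B) = 2*B
Y((-2 + 0) - 1)*v(w, q(4)) = (2*((-2 + 0) - 1))*5 = (2*(-2 - 1))*5 = (2*(-3))*5 = -6*5 = -30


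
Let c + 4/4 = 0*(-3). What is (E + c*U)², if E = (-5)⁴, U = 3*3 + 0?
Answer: 379456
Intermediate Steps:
c = -1 (c = -1 + 0*(-3) = -1 + 0 = -1)
U = 9 (U = 9 + 0 = 9)
E = 625
(E + c*U)² = (625 - 1*9)² = (625 - 9)² = 616² = 379456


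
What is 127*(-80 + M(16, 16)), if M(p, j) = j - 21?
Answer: -10795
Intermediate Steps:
M(p, j) = -21 + j
127*(-80 + M(16, 16)) = 127*(-80 + (-21 + 16)) = 127*(-80 - 5) = 127*(-85) = -10795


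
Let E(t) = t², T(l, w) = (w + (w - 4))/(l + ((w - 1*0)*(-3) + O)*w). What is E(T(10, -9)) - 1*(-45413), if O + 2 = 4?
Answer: 2861064897/63001 ≈ 45413.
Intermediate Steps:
O = 2 (O = -2 + 4 = 2)
T(l, w) = (-4 + 2*w)/(l + w*(2 - 3*w)) (T(l, w) = (w + (w - 4))/(l + ((w - 1*0)*(-3) + 2)*w) = (w + (-4 + w))/(l + ((w + 0)*(-3) + 2)*w) = (-4 + 2*w)/(l + (w*(-3) + 2)*w) = (-4 + 2*w)/(l + (-3*w + 2)*w) = (-4 + 2*w)/(l + (2 - 3*w)*w) = (-4 + 2*w)/(l + w*(2 - 3*w)))
E(T(10, -9)) - 1*(-45413) = (2*(-2 - 9)/(10 - 3*(-9)² + 2*(-9)))² - 1*(-45413) = (2*(-11)/(10 - 3*81 - 18))² + 45413 = (2*(-11)/(10 - 243 - 18))² + 45413 = (2*(-11)/(-251))² + 45413 = (2*(-1/251)*(-11))² + 45413 = (22/251)² + 45413 = 484/63001 + 45413 = 2861064897/63001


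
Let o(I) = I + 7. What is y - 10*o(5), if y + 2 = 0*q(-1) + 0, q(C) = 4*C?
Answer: -122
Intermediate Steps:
o(I) = 7 + I
y = -2 (y = -2 + (0*(4*(-1)) + 0) = -2 + (0*(-4) + 0) = -2 + (0 + 0) = -2 + 0 = -2)
y - 10*o(5) = -2 - 10*(7 + 5) = -2 - 10*12 = -2 - 120 = -122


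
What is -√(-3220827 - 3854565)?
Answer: -8*I*√110553 ≈ -2660.0*I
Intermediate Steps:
-√(-3220827 - 3854565) = -√(-7075392) = -8*I*√110553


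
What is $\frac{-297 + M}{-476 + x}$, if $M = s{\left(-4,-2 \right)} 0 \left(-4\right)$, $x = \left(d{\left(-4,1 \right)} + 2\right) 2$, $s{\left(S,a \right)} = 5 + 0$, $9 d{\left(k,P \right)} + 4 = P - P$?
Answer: $\frac{2673}{4256} \approx 0.62805$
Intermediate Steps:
$d{\left(k,P \right)} = - \frac{4}{9}$ ($d{\left(k,P \right)} = - \frac{4}{9} + \frac{P - P}{9} = - \frac{4}{9} + \frac{1}{9} \cdot 0 = - \frac{4}{9} + 0 = - \frac{4}{9}$)
$s{\left(S,a \right)} = 5$
$x = \frac{28}{9}$ ($x = \left(- \frac{4}{9} + 2\right) 2 = \frac{14}{9} \cdot 2 = \frac{28}{9} \approx 3.1111$)
$M = 0$ ($M = 5 \cdot 0 \left(-4\right) = 0 \left(-4\right) = 0$)
$\frac{-297 + M}{-476 + x} = \frac{-297 + 0}{-476 + \frac{28}{9}} = - \frac{297}{- \frac{4256}{9}} = \left(-297\right) \left(- \frac{9}{4256}\right) = \frac{2673}{4256}$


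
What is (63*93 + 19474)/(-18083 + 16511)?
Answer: -25333/1572 ≈ -16.115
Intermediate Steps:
(63*93 + 19474)/(-18083 + 16511) = (5859 + 19474)/(-1572) = 25333*(-1/1572) = -25333/1572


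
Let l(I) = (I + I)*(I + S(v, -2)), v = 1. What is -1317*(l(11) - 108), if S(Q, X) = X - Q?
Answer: -89556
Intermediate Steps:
l(I) = 2*I*(-3 + I) (l(I) = (I + I)*(I + (-2 - 1*1)) = (2*I)*(I + (-2 - 1)) = (2*I)*(I - 3) = (2*I)*(-3 + I) = 2*I*(-3 + I))
-1317*(l(11) - 108) = -1317*(2*11*(-3 + 11) - 108) = -1317*(2*11*8 - 108) = -1317*(176 - 108) = -1317*68 = -89556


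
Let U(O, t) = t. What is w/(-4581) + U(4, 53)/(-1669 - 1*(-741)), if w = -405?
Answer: 14783/472352 ≈ 0.031297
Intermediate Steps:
w/(-4581) + U(4, 53)/(-1669 - 1*(-741)) = -405/(-4581) + 53/(-1669 - 1*(-741)) = -405*(-1/4581) + 53/(-1669 + 741) = 45/509 + 53/(-928) = 45/509 + 53*(-1/928) = 45/509 - 53/928 = 14783/472352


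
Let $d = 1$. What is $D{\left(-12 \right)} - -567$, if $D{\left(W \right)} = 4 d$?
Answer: $571$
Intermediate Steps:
$D{\left(W \right)} = 4$ ($D{\left(W \right)} = 4 \cdot 1 = 4$)
$D{\left(-12 \right)} - -567 = 4 - -567 = 4 + 567 = 571$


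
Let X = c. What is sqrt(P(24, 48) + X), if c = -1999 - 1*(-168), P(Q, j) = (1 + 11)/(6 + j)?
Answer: I*sqrt(16477)/3 ≈ 42.788*I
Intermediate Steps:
P(Q, j) = 12/(6 + j)
c = -1831 (c = -1999 + 168 = -1831)
X = -1831
sqrt(P(24, 48) + X) = sqrt(12/(6 + 48) - 1831) = sqrt(12/54 - 1831) = sqrt(12*(1/54) - 1831) = sqrt(2/9 - 1831) = sqrt(-16477/9) = I*sqrt(16477)/3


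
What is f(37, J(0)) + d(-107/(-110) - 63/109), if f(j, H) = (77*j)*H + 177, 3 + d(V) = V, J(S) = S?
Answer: 2090993/11990 ≈ 174.39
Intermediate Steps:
d(V) = -3 + V
f(j, H) = 177 + 77*H*j (f(j, H) = 77*H*j + 177 = 177 + 77*H*j)
f(37, J(0)) + d(-107/(-110) - 63/109) = (177 + 77*0*37) + (-3 + (-107/(-110) - 63/109)) = (177 + 0) + (-3 + (-107*(-1/110) - 63*1/109)) = 177 + (-3 + (107/110 - 63/109)) = 177 + (-3 + 4733/11990) = 177 - 31237/11990 = 2090993/11990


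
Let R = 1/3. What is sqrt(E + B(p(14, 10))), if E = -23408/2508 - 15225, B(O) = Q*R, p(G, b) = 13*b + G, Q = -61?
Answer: 2*I*sqrt(34323)/3 ≈ 123.51*I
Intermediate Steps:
R = 1/3 ≈ 0.33333
p(G, b) = G + 13*b
B(O) = -61/3 (B(O) = -61*1/3 = -61/3)
E = -45703/3 (E = -23408*1/2508 - 15225 = -28/3 - 15225 = -45703/3 ≈ -15234.)
sqrt(E + B(p(14, 10))) = sqrt(-45703/3 - 61/3) = sqrt(-45764/3) = 2*I*sqrt(34323)/3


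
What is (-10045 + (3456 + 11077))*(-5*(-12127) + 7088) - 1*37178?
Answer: 303903646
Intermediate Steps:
(-10045 + (3456 + 11077))*(-5*(-12127) + 7088) - 1*37178 = (-10045 + 14533)*(60635 + 7088) - 37178 = 4488*67723 - 37178 = 303940824 - 37178 = 303903646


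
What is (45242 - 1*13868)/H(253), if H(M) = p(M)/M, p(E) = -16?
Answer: -3968811/8 ≈ -4.9610e+5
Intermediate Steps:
H(M) = -16/M
(45242 - 1*13868)/H(253) = (45242 - 1*13868)/((-16/253)) = (45242 - 13868)/((-16*1/253)) = 31374/(-16/253) = 31374*(-253/16) = -3968811/8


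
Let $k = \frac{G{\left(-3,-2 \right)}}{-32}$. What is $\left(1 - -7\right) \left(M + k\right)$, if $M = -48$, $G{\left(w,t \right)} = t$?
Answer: $- \frac{767}{2} \approx -383.5$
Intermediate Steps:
$k = \frac{1}{16}$ ($k = - \frac{2}{-32} = \left(-2\right) \left(- \frac{1}{32}\right) = \frac{1}{16} \approx 0.0625$)
$\left(1 - -7\right) \left(M + k\right) = \left(1 - -7\right) \left(-48 + \frac{1}{16}\right) = \left(1 + 7\right) \left(- \frac{767}{16}\right) = 8 \left(- \frac{767}{16}\right) = - \frac{767}{2}$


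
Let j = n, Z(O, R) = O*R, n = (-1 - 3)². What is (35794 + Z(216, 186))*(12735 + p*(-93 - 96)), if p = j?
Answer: 737744670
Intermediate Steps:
n = 16 (n = (-4)² = 16)
j = 16
p = 16
(35794 + Z(216, 186))*(12735 + p*(-93 - 96)) = (35794 + 216*186)*(12735 + 16*(-93 - 96)) = (35794 + 40176)*(12735 + 16*(-189)) = 75970*(12735 - 3024) = 75970*9711 = 737744670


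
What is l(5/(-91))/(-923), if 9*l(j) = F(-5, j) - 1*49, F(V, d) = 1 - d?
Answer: 4363/755937 ≈ 0.0057716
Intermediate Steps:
l(j) = -16/3 - j/9 (l(j) = ((1 - j) - 1*49)/9 = ((1 - j) - 49)/9 = (-48 - j)/9 = -16/3 - j/9)
l(5/(-91))/(-923) = (-16/3 - 5/(9*(-91)))/(-923) = (-16/3 - 5*(-1)/(9*91))*(-1/923) = (-16/3 - 1/9*(-5/91))*(-1/923) = (-16/3 + 5/819)*(-1/923) = -4363/819*(-1/923) = 4363/755937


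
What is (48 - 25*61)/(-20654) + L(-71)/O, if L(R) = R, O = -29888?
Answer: 22805505/308653376 ≈ 0.073887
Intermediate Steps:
(48 - 25*61)/(-20654) + L(-71)/O = (48 - 25*61)/(-20654) - 71/(-29888) = (48 - 1525)*(-1/20654) - 71*(-1/29888) = -1477*(-1/20654) + 71/29888 = 1477/20654 + 71/29888 = 22805505/308653376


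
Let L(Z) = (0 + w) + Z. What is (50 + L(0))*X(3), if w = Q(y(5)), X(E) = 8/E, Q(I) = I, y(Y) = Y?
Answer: 440/3 ≈ 146.67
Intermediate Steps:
w = 5
L(Z) = 5 + Z (L(Z) = (0 + 5) + Z = 5 + Z)
(50 + L(0))*X(3) = (50 + (5 + 0))*(8/3) = (50 + 5)*(8*(⅓)) = 55*(8/3) = 440/3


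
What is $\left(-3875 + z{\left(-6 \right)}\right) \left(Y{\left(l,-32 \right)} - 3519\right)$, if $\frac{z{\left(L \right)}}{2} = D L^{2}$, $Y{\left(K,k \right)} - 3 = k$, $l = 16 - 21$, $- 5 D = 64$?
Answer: $\frac{85091684}{5} \approx 1.7018 \cdot 10^{7}$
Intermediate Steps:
$D = - \frac{64}{5}$ ($D = \left(- \frac{1}{5}\right) 64 = - \frac{64}{5} \approx -12.8$)
$l = -5$ ($l = 16 - 21 = -5$)
$Y{\left(K,k \right)} = 3 + k$
$z{\left(L \right)} = - \frac{128 L^{2}}{5}$ ($z{\left(L \right)} = 2 \left(- \frac{64 L^{2}}{5}\right) = - \frac{128 L^{2}}{5}$)
$\left(-3875 + z{\left(-6 \right)}\right) \left(Y{\left(l,-32 \right)} - 3519\right) = \left(-3875 - \frac{128 \left(-6\right)^{2}}{5}\right) \left(\left(3 - 32\right) - 3519\right) = \left(-3875 - \frac{4608}{5}\right) \left(-29 - 3519\right) = \left(-3875 - \frac{4608}{5}\right) \left(-3548\right) = \left(- \frac{23983}{5}\right) \left(-3548\right) = \frac{85091684}{5}$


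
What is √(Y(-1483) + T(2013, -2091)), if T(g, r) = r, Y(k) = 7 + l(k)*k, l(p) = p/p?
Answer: I*√3567 ≈ 59.724*I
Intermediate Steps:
l(p) = 1
Y(k) = 7 + k (Y(k) = 7 + 1*k = 7 + k)
√(Y(-1483) + T(2013, -2091)) = √((7 - 1483) - 2091) = √(-1476 - 2091) = √(-3567) = I*√3567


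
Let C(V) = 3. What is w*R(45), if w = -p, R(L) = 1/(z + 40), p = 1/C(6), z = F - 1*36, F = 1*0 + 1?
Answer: -1/15 ≈ -0.066667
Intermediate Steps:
F = 1 (F = 0 + 1 = 1)
z = -35 (z = 1 - 1*36 = 1 - 36 = -35)
p = ⅓ (p = 1/3 = ⅓ ≈ 0.33333)
R(L) = ⅕ (R(L) = 1/(-35 + 40) = 1/5 = ⅕)
w = -⅓ (w = -1*⅓ = -⅓ ≈ -0.33333)
w*R(45) = -⅓*⅕ = -1/15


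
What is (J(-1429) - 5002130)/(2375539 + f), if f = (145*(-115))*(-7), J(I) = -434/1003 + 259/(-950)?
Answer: -4766280242577/2374753752400 ≈ -2.0071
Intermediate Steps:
J(I) = -672077/952850 (J(I) = -434*1/1003 + 259*(-1/950) = -434/1003 - 259/950 = -672077/952850)
f = 116725 (f = -16675*(-7) = 116725)
(J(-1429) - 5002130)/(2375539 + f) = (-672077/952850 - 5002130)/(2375539 + 116725) = -4766280242577/952850/2492264 = -4766280242577/952850*1/2492264 = -4766280242577/2374753752400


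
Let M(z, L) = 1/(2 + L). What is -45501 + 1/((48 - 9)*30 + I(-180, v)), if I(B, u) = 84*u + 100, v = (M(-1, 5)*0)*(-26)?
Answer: -57786269/1270 ≈ -45501.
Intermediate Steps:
v = 0 (v = (0/(2 + 5))*(-26) = (0/7)*(-26) = ((⅐)*0)*(-26) = 0*(-26) = 0)
I(B, u) = 100 + 84*u
-45501 + 1/((48 - 9)*30 + I(-180, v)) = -45501 + 1/((48 - 9)*30 + (100 + 84*0)) = -45501 + 1/(39*30 + (100 + 0)) = -45501 + 1/(1170 + 100) = -45501 + 1/1270 = -57786269/1270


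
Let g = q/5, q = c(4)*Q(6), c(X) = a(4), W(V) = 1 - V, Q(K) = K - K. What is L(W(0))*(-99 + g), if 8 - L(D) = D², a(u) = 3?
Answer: -693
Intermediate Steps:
Q(K) = 0
c(X) = 3
q = 0 (q = 3*0 = 0)
g = 0 (g = 0/5 = 0*(⅕) = 0)
L(D) = 8 - D²
L(W(0))*(-99 + g) = (8 - (1 - 1*0)²)*(-99 + 0) = (8 - (1 + 0)²)*(-99) = (8 - 1*1²)*(-99) = (8 - 1*1)*(-99) = (8 - 1)*(-99) = 7*(-99) = -693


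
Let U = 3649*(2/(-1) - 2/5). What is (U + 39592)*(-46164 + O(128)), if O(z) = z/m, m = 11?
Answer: -78269424272/55 ≈ -1.4231e+9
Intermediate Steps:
O(z) = z/11
U = -43788/5 (U = 3649*(2*(-1) - 2*1/5) = 3649*(-2 - 2/5) = 3649*(-12/5) = -43788/5 ≈ -8757.6)
(U + 39592)*(-46164 + O(128)) = (-43788/5 + 39592)*(-46164 + (1/11)*128) = 154172*(-46164 + 128/11)/5 = (154172/5)*(-507676/11) = -78269424272/55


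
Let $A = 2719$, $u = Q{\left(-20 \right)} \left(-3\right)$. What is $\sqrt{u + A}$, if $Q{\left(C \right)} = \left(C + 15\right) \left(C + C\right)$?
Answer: $\sqrt{2119} \approx 46.033$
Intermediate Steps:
$Q{\left(C \right)} = 2 C \left(15 + C\right)$ ($Q{\left(C \right)} = \left(15 + C\right) 2 C = 2 C \left(15 + C\right)$)
$u = -600$ ($u = 2 \left(-20\right) \left(15 - 20\right) \left(-3\right) = 2 \left(-20\right) \left(-5\right) \left(-3\right) = 200 \left(-3\right) = -600$)
$\sqrt{u + A} = \sqrt{-600 + 2719} = \sqrt{2119}$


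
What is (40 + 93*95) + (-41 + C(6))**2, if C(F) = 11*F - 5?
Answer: 9275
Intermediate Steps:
C(F) = -5 + 11*F
(40 + 93*95) + (-41 + C(6))**2 = (40 + 93*95) + (-41 + (-5 + 11*6))**2 = (40 + 8835) + (-41 + (-5 + 66))**2 = 8875 + (-41 + 61)**2 = 8875 + 20**2 = 8875 + 400 = 9275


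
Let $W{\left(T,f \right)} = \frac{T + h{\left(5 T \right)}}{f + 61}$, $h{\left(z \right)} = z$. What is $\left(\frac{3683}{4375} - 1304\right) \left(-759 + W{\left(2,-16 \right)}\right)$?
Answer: $\frac{21628896259}{21875} \approx 9.8875 \cdot 10^{5}$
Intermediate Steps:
$W{\left(T,f \right)} = \frac{6 T}{61 + f}$ ($W{\left(T,f \right)} = \frac{T + 5 T}{f + 61} = \frac{6 T}{61 + f}$)
$\left(\frac{3683}{4375} - 1304\right) \left(-759 + W{\left(2,-16 \right)}\right) = \left(\frac{3683}{4375} - 1304\right) \left(-759 + 6 \cdot 2 \frac{1}{61 - 16}\right) = \left(3683 \cdot \frac{1}{4375} - 1304\right) \left(-759 + 6 \cdot 2 \cdot \frac{1}{45}\right) = \left(\frac{3683}{4375} - 1304\right) \left(-759 + 6 \cdot 2 \cdot \frac{1}{45}\right) = - \frac{5701317 \left(-759 + \frac{4}{15}\right)}{4375} = \left(- \frac{5701317}{4375}\right) \left(- \frac{11381}{15}\right) = \frac{21628896259}{21875}$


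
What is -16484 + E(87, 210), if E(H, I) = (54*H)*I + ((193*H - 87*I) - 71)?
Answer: 968546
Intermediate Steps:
E(H, I) = -71 - 87*I + 193*H + 54*H*I (E(H, I) = 54*H*I + ((-87*I + 193*H) - 71) = 54*H*I + (-71 - 87*I + 193*H) = -71 - 87*I + 193*H + 54*H*I)
-16484 + E(87, 210) = -16484 + (-71 - 87*210 + 193*87 + 54*87*210) = -16484 + (-71 - 18270 + 16791 + 986580) = -16484 + 985030 = 968546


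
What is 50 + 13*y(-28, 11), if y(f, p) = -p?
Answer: -93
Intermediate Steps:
50 + 13*y(-28, 11) = 50 + 13*(-1*11) = 50 + 13*(-11) = 50 - 143 = -93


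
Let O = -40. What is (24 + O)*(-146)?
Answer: 2336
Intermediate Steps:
(24 + O)*(-146) = (24 - 40)*(-146) = -16*(-146) = 2336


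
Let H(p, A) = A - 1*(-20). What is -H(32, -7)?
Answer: -13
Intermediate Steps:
H(p, A) = 20 + A (H(p, A) = A + 20 = 20 + A)
-H(32, -7) = -(20 - 7) = -1*13 = -13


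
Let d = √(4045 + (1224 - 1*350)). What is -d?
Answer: -√4919 ≈ -70.136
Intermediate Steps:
d = √4919 (d = √(4045 + (1224 - 350)) = √(4045 + 874) = √4919 ≈ 70.136)
-d = -√4919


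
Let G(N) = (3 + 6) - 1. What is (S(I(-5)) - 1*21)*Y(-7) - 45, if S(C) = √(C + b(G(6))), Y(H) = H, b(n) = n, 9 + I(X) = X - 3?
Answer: 102 - 21*I ≈ 102.0 - 21.0*I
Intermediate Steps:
G(N) = 8 (G(N) = 9 - 1 = 8)
I(X) = -12 + X (I(X) = -9 + (X - 3) = -9 + (-3 + X) = -12 + X)
S(C) = √(8 + C) (S(C) = √(C + 8) = √(8 + C))
(S(I(-5)) - 1*21)*Y(-7) - 45 = (√(8 + (-12 - 5)) - 1*21)*(-7) - 45 = (√(8 - 17) - 21)*(-7) - 45 = (√(-9) - 21)*(-7) - 45 = (3*I - 21)*(-7) - 45 = (-21 + 3*I)*(-7) - 45 = (147 - 21*I) - 45 = 102 - 21*I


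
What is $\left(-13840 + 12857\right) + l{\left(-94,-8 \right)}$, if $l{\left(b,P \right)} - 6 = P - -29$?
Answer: $-956$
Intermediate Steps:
$l{\left(b,P \right)} = 35 + P$ ($l{\left(b,P \right)} = 6 + \left(P - -29\right) = 6 + \left(P + 29\right) = 6 + \left(29 + P\right) = 35 + P$)
$\left(-13840 + 12857\right) + l{\left(-94,-8 \right)} = \left(-13840 + 12857\right) + \left(35 - 8\right) = -983 + 27 = -956$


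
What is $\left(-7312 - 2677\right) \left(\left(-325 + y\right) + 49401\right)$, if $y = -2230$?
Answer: $-467944694$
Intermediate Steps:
$\left(-7312 - 2677\right) \left(\left(-325 + y\right) + 49401\right) = \left(-7312 - 2677\right) \left(\left(-325 - 2230\right) + 49401\right) = - 9989 \left(-2555 + 49401\right) = \left(-9989\right) 46846 = -467944694$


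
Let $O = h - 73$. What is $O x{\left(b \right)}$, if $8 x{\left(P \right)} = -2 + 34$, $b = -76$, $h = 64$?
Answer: $-36$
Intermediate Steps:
$x{\left(P \right)} = 4$ ($x{\left(P \right)} = \frac{-2 + 34}{8} = \frac{1}{8} \cdot 32 = 4$)
$O = -9$ ($O = 64 - 73 = -9$)
$O x{\left(b \right)} = \left(-9\right) 4 = -36$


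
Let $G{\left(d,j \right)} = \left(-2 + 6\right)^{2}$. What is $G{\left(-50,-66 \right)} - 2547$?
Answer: $-2531$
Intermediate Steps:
$G{\left(d,j \right)} = 16$ ($G{\left(d,j \right)} = 4^{2} = 16$)
$G{\left(-50,-66 \right)} - 2547 = 16 - 2547 = -2531$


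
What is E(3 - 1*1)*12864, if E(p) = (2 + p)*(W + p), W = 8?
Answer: 514560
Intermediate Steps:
E(p) = (2 + p)*(8 + p)
E(3 - 1*1)*12864 = (16 + (3 - 1*1)² + 10*(3 - 1*1))*12864 = (16 + (3 - 1)² + 10*(3 - 1))*12864 = (16 + 2² + 10*2)*12864 = (16 + 4 + 20)*12864 = 40*12864 = 514560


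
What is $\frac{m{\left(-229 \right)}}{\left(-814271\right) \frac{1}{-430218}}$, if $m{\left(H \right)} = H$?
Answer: $- \frac{98519922}{814271} \approx -120.99$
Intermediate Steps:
$\frac{m{\left(-229 \right)}}{\left(-814271\right) \frac{1}{-430218}} = - \frac{229}{\left(-814271\right) \frac{1}{-430218}} = - \frac{229}{\left(-814271\right) \left(- \frac{1}{430218}\right)} = - \frac{229}{\frac{814271}{430218}} = \left(-229\right) \frac{430218}{814271} = - \frac{98519922}{814271}$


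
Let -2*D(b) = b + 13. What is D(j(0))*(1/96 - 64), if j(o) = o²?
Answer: 79859/192 ≈ 415.93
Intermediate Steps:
D(b) = -13/2 - b/2 (D(b) = -(b + 13)/2 = -(13 + b)/2 = -13/2 - b/2)
D(j(0))*(1/96 - 64) = (-13/2 - ½*0²)*(1/96 - 64) = (-13/2 - ½*0)*(1/96 - 64) = (-13/2 + 0)*(-6143/96) = -13/2*(-6143/96) = 79859/192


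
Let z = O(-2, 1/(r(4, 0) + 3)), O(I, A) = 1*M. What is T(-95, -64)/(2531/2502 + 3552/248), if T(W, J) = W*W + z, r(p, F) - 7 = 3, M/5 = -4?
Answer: 698445810/1189349 ≈ 587.25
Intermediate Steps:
M = -20 (M = 5*(-4) = -20)
r(p, F) = 10 (r(p, F) = 7 + 3 = 10)
O(I, A) = -20 (O(I, A) = 1*(-20) = -20)
z = -20
T(W, J) = -20 + W**2 (T(W, J) = W*W - 20 = W**2 - 20 = -20 + W**2)
T(-95, -64)/(2531/2502 + 3552/248) = (-20 + (-95)**2)/(2531/2502 + 3552/248) = (-20 + 9025)/(2531*(1/2502) + 3552*(1/248)) = 9005/(2531/2502 + 444/31) = 9005/(1189349/77562) = 9005*(77562/1189349) = 698445810/1189349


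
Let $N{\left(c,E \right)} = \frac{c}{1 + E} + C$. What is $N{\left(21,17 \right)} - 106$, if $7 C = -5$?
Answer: $- \frac{4433}{42} \approx -105.55$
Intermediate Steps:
$C = - \frac{5}{7}$ ($C = \frac{1}{7} \left(-5\right) = - \frac{5}{7} \approx -0.71429$)
$N{\left(c,E \right)} = - \frac{5}{7} + \frac{c}{1 + E}$ ($N{\left(c,E \right)} = \frac{c}{1 + E} - \frac{5}{7} = - \frac{5}{7} + \frac{c}{1 + E}$)
$N{\left(21,17 \right)} - 106 = \frac{-5 - 85 + 7 \cdot 21}{7 \left(1 + 17\right)} - 106 = \frac{-5 - 85 + 147}{7 \cdot 18} - 106 = \frac{1}{7} \cdot \frac{1}{18} \cdot 57 - 106 = \frac{19}{42} - 106 = - \frac{4433}{42}$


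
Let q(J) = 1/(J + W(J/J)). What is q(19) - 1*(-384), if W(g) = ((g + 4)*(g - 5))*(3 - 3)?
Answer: 7297/19 ≈ 384.05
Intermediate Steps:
W(g) = 0 (W(g) = ((4 + g)*(-5 + g))*0 = ((-5 + g)*(4 + g))*0 = 0)
q(J) = 1/J (q(J) = 1/(J + 0) = 1/J)
q(19) - 1*(-384) = 1/19 - 1*(-384) = 1/19 + 384 = 7297/19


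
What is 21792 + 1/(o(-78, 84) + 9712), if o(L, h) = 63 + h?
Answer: 214847329/9859 ≈ 21792.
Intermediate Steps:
21792 + 1/(o(-78, 84) + 9712) = 21792 + 1/((63 + 84) + 9712) = 21792 + 1/(147 + 9712) = 21792 + 1/9859 = 214847329/9859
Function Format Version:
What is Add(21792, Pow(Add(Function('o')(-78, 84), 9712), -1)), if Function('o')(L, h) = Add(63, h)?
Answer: Rational(214847329, 9859) ≈ 21792.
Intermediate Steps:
Add(21792, Pow(Add(Function('o')(-78, 84), 9712), -1)) = Add(21792, Pow(Add(Add(63, 84), 9712), -1)) = Add(21792, Pow(Add(147, 9712), -1)) = Add(21792, Pow(9859, -1)) = Add(21792, Rational(1, 9859)) = Rational(214847329, 9859)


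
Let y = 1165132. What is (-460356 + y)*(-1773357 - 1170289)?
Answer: -2074611053296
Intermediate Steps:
(-460356 + y)*(-1773357 - 1170289) = (-460356 + 1165132)*(-1773357 - 1170289) = 704776*(-2943646) = -2074611053296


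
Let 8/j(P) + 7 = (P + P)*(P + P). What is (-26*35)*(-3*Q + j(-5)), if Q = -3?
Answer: -768950/93 ≈ -8268.3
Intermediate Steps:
j(P) = 8/(-7 + 4*P²) (j(P) = 8/(-7 + (P + P)*(P + P)) = 8/(-7 + (2*P)*(2*P)) = 8/(-7 + 4*P²))
(-26*35)*(-3*Q + j(-5)) = (-26*35)*(-3*(-3) + 8/(-7 + 4*(-5)²)) = -910*(9 + 8/(-7 + 4*25)) = -910*(9 + 8/(-7 + 100)) = -910*(9 + 8/93) = -910*845/93 = -768950/93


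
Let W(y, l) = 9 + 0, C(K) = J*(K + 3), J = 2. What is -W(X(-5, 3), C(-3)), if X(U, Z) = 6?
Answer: -9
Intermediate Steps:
C(K) = 6 + 2*K (C(K) = 2*(K + 3) = 2*(3 + K) = 6 + 2*K)
W(y, l) = 9
-W(X(-5, 3), C(-3)) = -1*9 = -9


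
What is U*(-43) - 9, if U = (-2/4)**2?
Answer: -79/4 ≈ -19.750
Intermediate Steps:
U = 1/4 (U = (-2*1/4)**2 = (-1/2)**2 = 1/4 ≈ 0.25000)
U*(-43) - 9 = (1/4)*(-43) - 9 = -43/4 - 9 = -79/4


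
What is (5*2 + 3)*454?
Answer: 5902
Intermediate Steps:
(5*2 + 3)*454 = (10 + 3)*454 = 13*454 = 5902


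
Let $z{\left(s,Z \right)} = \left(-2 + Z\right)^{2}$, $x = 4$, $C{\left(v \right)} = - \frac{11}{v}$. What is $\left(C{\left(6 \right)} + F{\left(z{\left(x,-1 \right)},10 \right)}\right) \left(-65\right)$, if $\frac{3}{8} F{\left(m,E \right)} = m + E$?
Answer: $- \frac{19045}{6} \approx -3174.2$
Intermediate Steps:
$F{\left(m,E \right)} = \frac{8 E}{3} + \frac{8 m}{3}$ ($F{\left(m,E \right)} = \frac{8 \left(m + E\right)}{3} = \frac{8 \left(E + m\right)}{3} = \frac{8 E}{3} + \frac{8 m}{3}$)
$\left(C{\left(6 \right)} + F{\left(z{\left(x,-1 \right)},10 \right)}\right) \left(-65\right) = \left(- \frac{11}{6} + \left(\frac{8}{3} \cdot 10 + \frac{8 \left(-2 - 1\right)^{2}}{3}\right)\right) \left(-65\right) = \left(\left(-11\right) \frac{1}{6} + \left(\frac{80}{3} + \frac{8 \left(-3\right)^{2}}{3}\right)\right) \left(-65\right) = \left(- \frac{11}{6} + \left(\frac{80}{3} + \frac{8}{3} \cdot 9\right)\right) \left(-65\right) = \left(- \frac{11}{6} + \left(\frac{80}{3} + 24\right)\right) \left(-65\right) = \left(- \frac{11}{6} + \frac{152}{3}\right) \left(-65\right) = \frac{293}{6} \left(-65\right) = - \frac{19045}{6}$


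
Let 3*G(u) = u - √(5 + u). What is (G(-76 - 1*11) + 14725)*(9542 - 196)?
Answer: 137348816 - 9346*I*√82/3 ≈ 1.3735e+8 - 28211.0*I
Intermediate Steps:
G(u) = -√(5 + u)/3 + u/3 (G(u) = (u - √(5 + u))/3 = -√(5 + u)/3 + u/3)
(G(-76 - 1*11) + 14725)*(9542 - 196) = ((-√(5 + (-76 - 1*11))/3 + (-76 - 1*11)/3) + 14725)*(9542 - 196) = ((-√(5 + (-76 - 11))/3 + (-76 - 11)/3) + 14725)*9346 = ((-√(5 - 87)/3 + (⅓)*(-87)) + 14725)*9346 = ((-I*√82/3 - 29) + 14725)*9346 = ((-29 - I*√82/3) + 14725)*9346 = (14696 - I*√82/3)*9346 = 137348816 - 9346*I*√82/3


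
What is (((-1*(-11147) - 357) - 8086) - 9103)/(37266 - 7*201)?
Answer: -2133/11953 ≈ -0.17845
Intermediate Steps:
(((-1*(-11147) - 357) - 8086) - 9103)/(37266 - 7*201) = (((11147 - 357) - 8086) - 9103)/(37266 - 1407) = ((10790 - 8086) - 9103)/35859 = (2704 - 9103)*(1/35859) = -6399*1/35859 = -2133/11953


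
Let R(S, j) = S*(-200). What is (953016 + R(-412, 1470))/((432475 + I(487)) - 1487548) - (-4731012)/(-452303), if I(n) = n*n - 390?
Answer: -2169840248288/185058415541 ≈ -11.725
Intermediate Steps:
I(n) = -390 + n² (I(n) = n² - 390 = -390 + n²)
R(S, j) = -200*S
(953016 + R(-412, 1470))/((432475 + I(487)) - 1487548) - (-4731012)/(-452303) = (953016 - 200*(-412))/((432475 + (-390 + 487²)) - 1487548) - (-4731012)/(-452303) = (953016 + 82400)/((432475 + (-390 + 237169)) - 1487548) - (-4731012)*(-1)/452303 = 1035416/((432475 + 236779) - 1487548) - 1*4731012/452303 = 1035416/(669254 - 1487548) - 4731012/452303 = 1035416/(-818294) - 4731012/452303 = 1035416*(-1/818294) - 4731012/452303 = -517708/409147 - 4731012/452303 = -2169840248288/185058415541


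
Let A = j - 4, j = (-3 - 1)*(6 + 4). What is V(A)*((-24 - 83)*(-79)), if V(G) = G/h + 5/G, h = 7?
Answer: -16660863/308 ≈ -54094.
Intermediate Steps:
j = -40 (j = -4*10 = -40)
A = -44 (A = -40 - 4 = -44)
V(G) = 5/G + G/7 (V(G) = G/7 + 5/G = 5/G + G/7)
V(A)*((-24 - 83)*(-79)) = (5/(-44) + (⅐)*(-44))*((-24 - 83)*(-79)) = (5*(-1/44) - 44/7)*(-107*(-79)) = (-5/44 - 44/7)*8453 = -1971/308*8453 = -16660863/308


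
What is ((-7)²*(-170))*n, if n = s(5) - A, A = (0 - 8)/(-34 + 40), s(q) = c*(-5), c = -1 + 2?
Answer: 91630/3 ≈ 30543.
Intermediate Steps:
c = 1
s(q) = -5 (s(q) = 1*(-5) = -5)
A = -4/3 (A = -8/6 = -8*⅙ = -4/3 ≈ -1.3333)
n = -11/3 (n = -5 - 1*(-4/3) = -5 + 4/3 = -11/3 ≈ -3.6667)
((-7)²*(-170))*n = ((-7)²*(-170))*(-11/3) = (49*(-170))*(-11/3) = -8330*(-11/3) = 91630/3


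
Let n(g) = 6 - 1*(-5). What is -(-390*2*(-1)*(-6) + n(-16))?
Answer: 4669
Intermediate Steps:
n(g) = 11 (n(g) = 6 + 5 = 11)
-(-390*2*(-1)*(-6) + n(-16)) = -(-390*2*(-1)*(-6) + 11) = -(-(-780)*(-6) + 11) = -(-390*12 + 11) = -(-4680 + 11) = -1*(-4669) = 4669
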